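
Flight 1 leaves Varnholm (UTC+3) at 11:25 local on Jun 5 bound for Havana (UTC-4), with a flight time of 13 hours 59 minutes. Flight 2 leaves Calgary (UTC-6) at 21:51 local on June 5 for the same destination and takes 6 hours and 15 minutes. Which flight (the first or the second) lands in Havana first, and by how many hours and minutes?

Flight 1 in UTC: 11:25 − 3:00 = 08:25 on Jun 5.
+13 hours and 59 minutes → arrive 22:24 UTC on Jun 5.
Flight 2 in UTC: 21:51 + 6:00 = 03:51 on Jun 6.
+6 hours 15 minutes → arrive 10:06 UTC on Jun 6.
Flight 1 lands earlier by 11 hours 42 minutes.

the first, by 11 hours 42 minutes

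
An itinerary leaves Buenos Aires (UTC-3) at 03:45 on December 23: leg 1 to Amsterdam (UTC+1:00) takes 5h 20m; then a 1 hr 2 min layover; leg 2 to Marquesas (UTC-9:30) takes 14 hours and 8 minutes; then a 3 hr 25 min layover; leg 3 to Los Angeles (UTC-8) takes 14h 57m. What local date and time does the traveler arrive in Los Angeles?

13:37 on Dec 24

Convert departure to UTC: 03:45 + 3:00 = 06:45 UTC on Dec 23.
Add 5 hours 20 minutes leg 1 → 12:05 UTC.
Add 1 hour and 2 minutes layover in Amsterdam → 13:07 UTC.
Add 14 hours and 8 minutes leg 2 → 03:15 UTC (Dec 24).
Add 3 hours and 25 minutes layover in Marquesas → 06:40 UTC.
Add 14 hours and 57 minutes leg 3 → 21:37 UTC.
Los Angeles is UTC−8:00, so local arrival = 21:37 − 8:00 = 13:37 on Dec 24.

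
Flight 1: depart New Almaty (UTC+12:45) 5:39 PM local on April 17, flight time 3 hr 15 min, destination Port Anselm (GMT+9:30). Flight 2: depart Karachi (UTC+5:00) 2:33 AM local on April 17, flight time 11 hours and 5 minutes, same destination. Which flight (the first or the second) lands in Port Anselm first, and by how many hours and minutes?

Flight 1 in UTC: 5:39 PM − 12:45 = 4:54 AM on Apr 17.
+3 hours 15 minutes → arrive 8:09 AM UTC on Apr 17.
Flight 2 in UTC: 2:33 AM − 5:00 = 9:33 PM on Apr 16.
+11 hours and 5 minutes → arrive 8:38 AM UTC on Apr 17.
Flight 1 lands earlier by 29 minutes.

the first, by 29 minutes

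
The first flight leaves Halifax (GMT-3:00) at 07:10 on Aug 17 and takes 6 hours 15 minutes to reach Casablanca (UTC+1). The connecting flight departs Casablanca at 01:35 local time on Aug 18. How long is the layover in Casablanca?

8 hours 10 minutes

Convert departure to UTC: 07:10 + 3:00 = 10:10 UTC on Aug 17.
Add 6 hours 15 minutes flight time → 16:25 UTC.
Casablanca is UTC+1:00, so local arrival = 16:25 + 1:00 = 17:25 on Aug 17.
Layover = 01:35 − 17:25 (+1 day) = 8 hours 10 minutes.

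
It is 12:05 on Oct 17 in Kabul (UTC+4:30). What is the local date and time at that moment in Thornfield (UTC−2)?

05:35 on October 17

Thornfield is 6:30 behind Kabul.
Shift by the zone difference: 12:05 − 6:30 = 05:35 on Oct 17 in Thornfield.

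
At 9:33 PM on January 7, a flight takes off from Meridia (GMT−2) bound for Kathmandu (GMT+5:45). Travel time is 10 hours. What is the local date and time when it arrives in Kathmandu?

Convert departure to UTC: 9:33 PM + 2:00 = 11:33 PM UTC on Jan 7.
Add 10 hours travel time → 9:33 AM UTC (Jan 8).
Kathmandu is UTC+5:45, so local arrival = 9:33 AM + 5:45 = 3:18 PM on Jan 8.

3:18 PM on January 8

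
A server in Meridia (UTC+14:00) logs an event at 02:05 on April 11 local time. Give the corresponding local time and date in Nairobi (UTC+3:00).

Nairobi is 11:00 behind Meridia.
Shift by the zone difference: 02:05 − 11:00 = 15:05 on Apr 10 in Nairobi.

15:05 on April 10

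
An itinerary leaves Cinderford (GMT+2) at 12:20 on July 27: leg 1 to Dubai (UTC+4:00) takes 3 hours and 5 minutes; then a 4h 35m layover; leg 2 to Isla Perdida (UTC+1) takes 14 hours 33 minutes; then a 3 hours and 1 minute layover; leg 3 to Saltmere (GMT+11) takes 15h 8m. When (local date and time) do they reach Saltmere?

Convert departure to UTC: 12:20 − 2:00 = 10:20 UTC on Jul 27.
Add 3 hours and 5 minutes leg 1 → 13:25 UTC.
Add 4 hours 35 minutes layover in Dubai → 18:00 UTC.
Add 14 hours and 33 minutes leg 2 → 08:33 UTC (Jul 28).
Add 3 hours 1 minute layover in Isla Perdida → 11:34 UTC.
Add 15 hours 8 minutes leg 3 → 02:42 UTC (Jul 29).
Saltmere is UTC+11:00, so local arrival = 02:42 + 11:00 = 13:42 on Jul 29.

13:42 on July 29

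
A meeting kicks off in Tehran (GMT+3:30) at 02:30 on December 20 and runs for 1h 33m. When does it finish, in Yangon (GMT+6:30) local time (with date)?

07:03 on December 20

Yangon is 3:00 ahead of Tehran.
After 1 hour 33 minutes it is 04:03 in Tehran.
Shift by the zone difference: 04:03 + 3:00 = 07:03 on Dec 20 in Yangon.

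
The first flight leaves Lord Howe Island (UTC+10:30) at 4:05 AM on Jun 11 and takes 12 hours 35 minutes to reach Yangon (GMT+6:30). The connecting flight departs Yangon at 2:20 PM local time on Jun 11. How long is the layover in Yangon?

1 hour 40 minutes

Convert departure to UTC: 4:05 AM − 10:30 = 5:35 PM UTC on Jun 10.
Add 12 hours and 35 minutes flight time → 6:10 AM UTC (Jun 11).
Yangon is UTC+6:30, so local arrival = 6:10 AM + 6:30 = 12:40 PM on Jun 11.
Layover = 2:20 PM − 12:40 PM = 1 hour 40 minutes.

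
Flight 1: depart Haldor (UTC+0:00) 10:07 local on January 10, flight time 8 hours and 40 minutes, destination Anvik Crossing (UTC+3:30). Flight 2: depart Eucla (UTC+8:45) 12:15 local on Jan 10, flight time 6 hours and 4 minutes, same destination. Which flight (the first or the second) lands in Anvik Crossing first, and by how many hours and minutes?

the second, by 9 hours 13 minutes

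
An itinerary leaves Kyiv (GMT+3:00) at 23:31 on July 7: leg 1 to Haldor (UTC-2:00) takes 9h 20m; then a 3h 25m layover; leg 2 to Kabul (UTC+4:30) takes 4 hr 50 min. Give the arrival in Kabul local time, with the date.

18:36 on Jul 8

Convert departure to UTC: 23:31 − 3:00 = 20:31 UTC on Jul 7.
Add 9 hours and 20 minutes leg 1 → 05:51 UTC (Jul 8).
Add 3 hours and 25 minutes layover in Haldor → 09:16 UTC.
Add 4 hours 50 minutes leg 2 → 14:06 UTC.
Kabul is UTC+4:30, so local arrival = 14:06 + 4:30 = 18:36 on Jul 8.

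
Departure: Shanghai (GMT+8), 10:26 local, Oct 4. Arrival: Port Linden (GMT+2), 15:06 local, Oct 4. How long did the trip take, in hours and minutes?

10 hours 40 minutes

Departure in UTC: 10:26 − 8:00 = 02:26 on Oct 4.
Arrival in UTC: 15:06 − 2:00 = 13:06 on Oct 4.
Elapsed = 13:06 − 02:26 = 10 hours 40 minutes.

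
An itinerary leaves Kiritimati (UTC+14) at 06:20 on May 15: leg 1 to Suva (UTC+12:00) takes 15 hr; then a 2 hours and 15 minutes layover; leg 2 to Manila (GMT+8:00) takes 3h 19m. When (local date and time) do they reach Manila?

Convert departure to UTC: 06:20 − 14:00 = 16:20 UTC on May 14.
Add 15 hours leg 1 → 07:20 UTC (May 15).
Add 2 hours 15 minutes layover in Suva → 09:35 UTC.
Add 3 hours and 19 minutes leg 2 → 12:54 UTC.
Manila is UTC+8:00, so local arrival = 12:54 + 8:00 = 20:54 on May 15.

20:54 on May 15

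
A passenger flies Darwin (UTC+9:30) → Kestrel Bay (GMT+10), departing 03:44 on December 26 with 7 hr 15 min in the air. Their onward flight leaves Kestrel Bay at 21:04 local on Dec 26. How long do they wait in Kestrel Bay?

Convert departure to UTC: 03:44 − 9:30 = 18:14 UTC on Dec 25.
Add 7 hours and 15 minutes flight time → 01:29 UTC (Dec 26).
Kestrel Bay is UTC+10:00, so local arrival = 01:29 + 10:00 = 11:29 on Dec 26.
Layover = 21:04 − 11:29 = 9 hours 35 minutes.

9 hours 35 minutes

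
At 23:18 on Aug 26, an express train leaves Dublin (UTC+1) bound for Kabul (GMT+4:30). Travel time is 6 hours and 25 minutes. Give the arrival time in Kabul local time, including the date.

09:13 on August 27

Convert departure to UTC: 23:18 − 1:00 = 22:18 UTC on Aug 26.
Add 6 hours 25 minutes travel time → 04:43 UTC (Aug 27).
Kabul is UTC+4:30, so local arrival = 04:43 + 4:30 = 09:13 on Aug 27.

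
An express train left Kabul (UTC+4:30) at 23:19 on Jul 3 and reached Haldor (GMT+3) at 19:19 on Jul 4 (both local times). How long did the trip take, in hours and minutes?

21 hours 30 minutes

Haldor is 1:30 behind Kabul.
Clock-face elapsed time (ignoring zones) is 20 hours.
Actual elapsed = 20 hours + 1:30 = 21 hours 30 minutes.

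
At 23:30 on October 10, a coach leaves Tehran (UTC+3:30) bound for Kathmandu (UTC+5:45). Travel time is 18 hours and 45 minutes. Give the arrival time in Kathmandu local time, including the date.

Convert departure to UTC: 23:30 − 3:30 = 20:00 UTC on Oct 10.
Add 18 hours and 45 minutes travel time → 14:45 UTC (Oct 11).
Kathmandu is UTC+5:45, so local arrival = 14:45 + 5:45 = 20:30 on Oct 11.

20:30 on October 11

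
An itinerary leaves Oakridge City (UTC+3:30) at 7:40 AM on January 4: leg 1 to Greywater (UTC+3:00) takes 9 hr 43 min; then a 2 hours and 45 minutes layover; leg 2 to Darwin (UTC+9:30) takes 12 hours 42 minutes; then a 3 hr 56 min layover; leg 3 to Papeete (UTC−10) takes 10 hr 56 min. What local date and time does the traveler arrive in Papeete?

10:12 AM on January 5

Convert departure to UTC: 7:40 AM − 3:30 = 4:10 AM UTC on Jan 4.
Add 9 hours and 43 minutes leg 1 → 1:53 PM UTC.
Add 2 hours and 45 minutes layover in Greywater → 4:38 PM UTC.
Add 12 hours 42 minutes leg 2 → 5:20 AM UTC (Jan 5).
Add 3 hours 56 minutes layover in Darwin → 9:16 AM UTC.
Add 10 hours and 56 minutes leg 3 → 8:12 PM UTC.
Papeete is UTC−10:00, so local arrival = 8:12 PM − 10:00 = 10:12 AM on Jan 5.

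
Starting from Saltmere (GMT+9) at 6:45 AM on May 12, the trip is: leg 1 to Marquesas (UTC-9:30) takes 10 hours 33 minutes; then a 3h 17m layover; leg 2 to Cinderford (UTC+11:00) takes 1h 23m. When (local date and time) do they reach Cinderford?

Convert departure to UTC: 6:45 AM − 9:00 = 9:45 PM UTC on May 11.
Add 10 hours 33 minutes leg 1 → 8:18 AM UTC (May 12).
Add 3 hours 17 minutes layover in Marquesas → 11:35 AM UTC.
Add 1 hour 23 minutes leg 2 → 12:58 PM UTC.
Cinderford is UTC+11:00, so local arrival = 12:58 PM + 11:00 = 11:58 PM on May 12.

11:58 PM on May 12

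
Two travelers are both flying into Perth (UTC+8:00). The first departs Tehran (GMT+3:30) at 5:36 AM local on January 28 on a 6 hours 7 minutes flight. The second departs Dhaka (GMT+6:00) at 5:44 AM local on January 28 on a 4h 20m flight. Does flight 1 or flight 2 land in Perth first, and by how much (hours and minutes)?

Flight 1 in UTC: 5:36 AM − 3:30 = 2:06 AM on Jan 28.
+6 hours 7 minutes → arrive 8:13 AM UTC on Jan 28.
Flight 2 in UTC: 5:44 AM − 6:00 = 11:44 PM on Jan 27.
+4 hours 20 minutes → arrive 4:04 AM UTC on Jan 28.
Flight 2 lands earlier by 4 hours 9 minutes.

the second, by 4 hours 9 minutes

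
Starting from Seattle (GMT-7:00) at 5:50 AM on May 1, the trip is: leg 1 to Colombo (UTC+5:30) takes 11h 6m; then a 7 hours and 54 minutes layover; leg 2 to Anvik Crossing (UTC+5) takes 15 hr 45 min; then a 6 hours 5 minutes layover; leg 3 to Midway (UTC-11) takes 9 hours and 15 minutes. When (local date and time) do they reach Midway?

3:55 AM on May 3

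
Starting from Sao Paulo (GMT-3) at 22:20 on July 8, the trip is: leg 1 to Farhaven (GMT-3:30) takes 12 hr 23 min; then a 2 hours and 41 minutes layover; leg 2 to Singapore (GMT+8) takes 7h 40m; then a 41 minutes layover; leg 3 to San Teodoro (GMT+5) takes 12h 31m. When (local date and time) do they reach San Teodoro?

18:16 on July 10

Convert departure to UTC: 22:20 + 3:00 = 01:20 UTC on Jul 9.
Add 12 hours and 23 minutes leg 1 → 13:43 UTC.
Add 2 hours and 41 minutes layover in Farhaven → 16:24 UTC.
Add 7 hours 40 minutes leg 2 → 00:04 UTC (Jul 10).
Add 41 minutes layover in Singapore → 00:45 UTC.
Add 12 hours 31 minutes leg 3 → 13:16 UTC.
San Teodoro is UTC+5:00, so local arrival = 13:16 + 5:00 = 18:16 on Jul 10.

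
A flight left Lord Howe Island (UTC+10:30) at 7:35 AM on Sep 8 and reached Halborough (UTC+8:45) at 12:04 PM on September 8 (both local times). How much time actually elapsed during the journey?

6 hours 14 minutes

Halborough is 1:45 behind Lord Howe Island.
Clock-face elapsed time (ignoring zones) is 4 hours 29 minutes.
Actual elapsed = 4 hours 29 minutes + 1:45 = 6 hours 14 minutes.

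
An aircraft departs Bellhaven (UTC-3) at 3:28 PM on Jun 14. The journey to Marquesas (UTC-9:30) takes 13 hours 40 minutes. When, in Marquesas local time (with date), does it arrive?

10:38 PM on Jun 14

Convert departure to UTC: 3:28 PM + 3:00 = 6:28 PM UTC on Jun 14.
Add 13 hours 40 minutes travel time → 8:08 AM UTC (Jun 15).
Marquesas is UTC−9:30, so local arrival = 8:08 AM − 9:30 = 10:38 PM on Jun 14.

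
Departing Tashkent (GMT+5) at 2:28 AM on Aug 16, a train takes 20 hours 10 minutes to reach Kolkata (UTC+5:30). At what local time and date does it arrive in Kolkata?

11:08 PM on Aug 16

Convert departure to UTC: 2:28 AM − 5:00 = 9:28 PM UTC on Aug 15.
Add 20 hours 10 minutes travel time → 5:38 PM UTC (Aug 16).
Kolkata is UTC+5:30, so local arrival = 5:38 PM + 5:30 = 11:08 PM on Aug 16.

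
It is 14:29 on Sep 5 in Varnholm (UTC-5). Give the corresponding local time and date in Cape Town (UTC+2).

In UTC: 14:29 + 5:00 = 19:29 on Sep 5.
Cape Town is UTC+2:00: 19:29 + 2:00 = 21:29 on Sep 5.

21:29 on Sep 5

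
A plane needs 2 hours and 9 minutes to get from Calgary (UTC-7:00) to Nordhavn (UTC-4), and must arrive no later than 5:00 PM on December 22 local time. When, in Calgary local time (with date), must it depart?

Target arrival in UTC: 5:00 PM + 4:00 = 9:00 PM on Dec 22.
Subtract 2 hours and 9 minutes → departure 6:51 PM UTC on Dec 22.
Calgary is UTC−7:00: 6:51 PM − 7:00 = 11:51 AM on Dec 22.

11:51 AM on December 22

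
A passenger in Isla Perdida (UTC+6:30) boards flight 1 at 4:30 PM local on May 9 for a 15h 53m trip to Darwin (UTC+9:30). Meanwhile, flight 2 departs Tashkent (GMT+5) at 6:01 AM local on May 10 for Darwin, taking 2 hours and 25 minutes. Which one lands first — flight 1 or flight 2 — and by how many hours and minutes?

Flight 1 in UTC: 4:30 PM − 6:30 = 10:00 AM on May 9.
+15 hours and 53 minutes → arrive 1:53 AM UTC on May 10.
Flight 2 in UTC: 6:01 AM − 5:00 = 1:01 AM on May 10.
+2 hours and 25 minutes → arrive 3:26 AM UTC on May 10.
Flight 1 lands earlier by 1 hour 33 minutes.

the first, by 1 hour 33 minutes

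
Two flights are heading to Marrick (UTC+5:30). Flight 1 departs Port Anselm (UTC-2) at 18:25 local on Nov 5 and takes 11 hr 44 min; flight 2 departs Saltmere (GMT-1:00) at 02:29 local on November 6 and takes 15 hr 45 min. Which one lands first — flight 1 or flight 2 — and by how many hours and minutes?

the first, by 11 hours 5 minutes

Flight 1 in UTC: 18:25 + 2:00 = 20:25 on Nov 5.
+11 hours 44 minutes → arrive 08:09 UTC on Nov 6.
Flight 2 in UTC: 02:29 + 1:00 = 03:29 on Nov 6.
+15 hours 45 minutes → arrive 19:14 UTC on Nov 6.
Flight 1 lands earlier by 11 hours 5 minutes.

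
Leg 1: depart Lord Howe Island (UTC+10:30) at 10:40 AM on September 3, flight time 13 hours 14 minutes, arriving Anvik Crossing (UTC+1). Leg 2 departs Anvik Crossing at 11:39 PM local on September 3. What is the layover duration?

9 hours 15 minutes

Convert departure to UTC: 10:40 AM − 10:30 = 12:10 AM UTC on Sep 3.
Add 13 hours 14 minutes flight time → 1:24 PM UTC.
Anvik Crossing is UTC+1:00, so local arrival = 1:24 PM + 1:00 = 2:24 PM on Sep 3.
Layover = 11:39 PM − 2:24 PM = 9 hours 15 minutes.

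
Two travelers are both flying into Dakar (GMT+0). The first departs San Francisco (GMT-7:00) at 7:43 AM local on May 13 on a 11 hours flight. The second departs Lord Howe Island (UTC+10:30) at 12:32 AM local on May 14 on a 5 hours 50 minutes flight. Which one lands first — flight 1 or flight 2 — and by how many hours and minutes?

Flight 1 in UTC: 7:43 AM + 7:00 = 2:43 PM on May 13.
+11 hours → arrive 1:43 AM UTC on May 14.
Flight 2 in UTC: 12:32 AM − 10:30 = 2:02 PM on May 13.
+5 hours and 50 minutes → arrive 7:52 PM UTC on May 13.
Flight 2 lands earlier by 5 hours 51 minutes.

the second, by 5 hours 51 minutes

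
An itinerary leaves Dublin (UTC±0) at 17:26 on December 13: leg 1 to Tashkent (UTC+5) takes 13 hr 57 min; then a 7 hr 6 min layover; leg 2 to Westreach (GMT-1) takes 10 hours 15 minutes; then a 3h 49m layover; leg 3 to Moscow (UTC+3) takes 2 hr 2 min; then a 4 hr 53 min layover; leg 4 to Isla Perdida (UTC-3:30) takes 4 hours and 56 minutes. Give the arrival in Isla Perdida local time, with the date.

12:54 on December 15

Dublin is at UTC+0, so departure is already 17:26 UTC on Dec 13.
Add 13 hours 57 minutes leg 1 → 07:23 UTC (Dec 14).
Add 7 hours 6 minutes layover in Tashkent → 14:29 UTC.
Add 10 hours and 15 minutes leg 2 → 00:44 UTC (Dec 15).
Add 3 hours 49 minutes layover in Westreach → 04:33 UTC.
Add 2 hours 2 minutes leg 3 → 06:35 UTC.
Add 4 hours and 53 minutes layover in Moscow → 11:28 UTC.
Add 4 hours and 56 minutes leg 4 → 16:24 UTC.
Isla Perdida is UTC−3:30, so local arrival = 16:24 − 3:30 = 12:54 on Dec 15.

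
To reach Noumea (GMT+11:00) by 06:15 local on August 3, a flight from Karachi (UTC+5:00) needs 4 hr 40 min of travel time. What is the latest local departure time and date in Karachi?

Target arrival in UTC: 06:15 − 11:00 = 19:15 on Aug 2.
Subtract 4 hours and 40 minutes → departure 14:35 UTC on Aug 2.
Karachi is UTC+5:00: 14:35 + 5:00 = 19:35 on Aug 2.

19:35 on August 2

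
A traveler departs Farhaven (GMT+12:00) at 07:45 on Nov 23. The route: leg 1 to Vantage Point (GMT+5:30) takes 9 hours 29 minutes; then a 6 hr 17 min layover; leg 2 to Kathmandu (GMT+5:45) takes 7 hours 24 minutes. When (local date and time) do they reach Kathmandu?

Convert departure to UTC: 07:45 − 12:00 = 19:45 UTC on Nov 22.
Add 9 hours and 29 minutes leg 1 → 05:14 UTC (Nov 23).
Add 6 hours and 17 minutes layover in Vantage Point → 11:31 UTC.
Add 7 hours and 24 minutes leg 2 → 18:55 UTC.
Kathmandu is UTC+5:45, so local arrival = 18:55 + 5:45 = 00:40 on Nov 24.

00:40 on November 24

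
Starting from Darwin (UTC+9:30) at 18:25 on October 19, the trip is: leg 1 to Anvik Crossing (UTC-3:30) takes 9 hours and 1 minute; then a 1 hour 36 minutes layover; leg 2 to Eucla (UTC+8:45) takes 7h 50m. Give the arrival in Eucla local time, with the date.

Convert departure to UTC: 18:25 − 9:30 = 08:55 UTC on Oct 19.
Add 9 hours 1 minute leg 1 → 17:56 UTC.
Add 1 hour and 36 minutes layover in Anvik Crossing → 19:32 UTC.
Add 7 hours and 50 minutes leg 2 → 03:22 UTC (Oct 20).
Eucla is UTC+8:45, so local arrival = 03:22 + 8:45 = 12:07 on Oct 20.

12:07 on October 20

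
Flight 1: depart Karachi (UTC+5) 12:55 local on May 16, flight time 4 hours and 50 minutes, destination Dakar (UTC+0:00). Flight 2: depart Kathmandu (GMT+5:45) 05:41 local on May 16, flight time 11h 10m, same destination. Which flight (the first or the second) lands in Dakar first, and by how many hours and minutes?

the second, by 1 hour 39 minutes

Flight 1 in UTC: 12:55 − 5:00 = 07:55 on May 16.
+4 hours 50 minutes → arrive 12:45 UTC on May 16.
Flight 2 in UTC: 05:41 − 5:45 = 23:56 on May 15.
+11 hours and 10 minutes → arrive 11:06 UTC on May 16.
Flight 2 lands earlier by 1 hour 39 minutes.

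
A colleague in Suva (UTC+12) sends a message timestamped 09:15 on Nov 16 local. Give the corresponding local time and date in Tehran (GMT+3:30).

Tehran is 8:30 behind Suva.
Shift by the zone difference: 09:15 − 8:30 = 00:45 on Nov 16 in Tehran.

00:45 on November 16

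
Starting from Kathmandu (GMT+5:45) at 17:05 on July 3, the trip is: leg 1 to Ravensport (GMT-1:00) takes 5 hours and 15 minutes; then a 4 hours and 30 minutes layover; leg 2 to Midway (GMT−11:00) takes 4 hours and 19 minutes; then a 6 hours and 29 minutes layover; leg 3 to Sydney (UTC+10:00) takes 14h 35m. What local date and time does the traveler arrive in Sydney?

08:28 on July 5

Convert departure to UTC: 17:05 − 5:45 = 11:20 UTC on Jul 3.
Add 5 hours and 15 minutes leg 1 → 16:35 UTC.
Add 4 hours and 30 minutes layover in Ravensport → 21:05 UTC.
Add 4 hours and 19 minutes leg 2 → 01:24 UTC (Jul 4).
Add 6 hours 29 minutes layover in Midway → 07:53 UTC.
Add 14 hours 35 minutes leg 3 → 22:28 UTC.
Sydney is UTC+10:00, so local arrival = 22:28 + 10:00 = 08:28 on Jul 5.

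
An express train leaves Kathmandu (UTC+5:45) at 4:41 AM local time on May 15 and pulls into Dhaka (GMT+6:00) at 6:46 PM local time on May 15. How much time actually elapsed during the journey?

Departure in UTC: 4:41 AM − 5:45 = 10:56 PM on May 14.
Arrival in UTC: 6:46 PM − 6:00 = 12:46 PM on May 15.
Elapsed = 12:46 PM − 10:56 PM (+1 day) = 13 hours 50 minutes.

13 hours 50 minutes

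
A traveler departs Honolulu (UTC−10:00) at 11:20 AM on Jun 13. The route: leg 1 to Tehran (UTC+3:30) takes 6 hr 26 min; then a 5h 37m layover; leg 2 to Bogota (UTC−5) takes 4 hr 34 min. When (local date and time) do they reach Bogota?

8:57 AM on Jun 14

Convert departure to UTC: 11:20 AM + 10:00 = 9:20 PM UTC on Jun 13.
Add 6 hours 26 minutes leg 1 → 3:46 AM UTC (Jun 14).
Add 5 hours 37 minutes layover in Tehran → 9:23 AM UTC.
Add 4 hours and 34 minutes leg 2 → 1:57 PM UTC.
Bogota is UTC−5:00, so local arrival = 1:57 PM − 5:00 = 8:57 AM on Jun 14.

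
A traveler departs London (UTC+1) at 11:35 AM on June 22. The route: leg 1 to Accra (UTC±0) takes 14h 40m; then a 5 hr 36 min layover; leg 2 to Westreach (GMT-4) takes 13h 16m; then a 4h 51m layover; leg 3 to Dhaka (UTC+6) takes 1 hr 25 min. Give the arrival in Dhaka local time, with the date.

Convert departure to UTC: 11:35 AM − 1:00 = 10:35 AM UTC on Jun 22.
Add 14 hours 40 minutes leg 1 → 1:15 AM UTC (Jun 23).
Add 5 hours 36 minutes layover in Accra → 6:51 AM UTC.
Add 13 hours 16 minutes leg 2 → 8:07 PM UTC.
Add 4 hours and 51 minutes layover in Westreach → 12:58 AM UTC (Jun 24).
Add 1 hour and 25 minutes leg 3 → 2:23 AM UTC.
Dhaka is UTC+6:00, so local arrival = 2:23 AM + 6:00 = 8:23 AM on Jun 24.

8:23 AM on June 24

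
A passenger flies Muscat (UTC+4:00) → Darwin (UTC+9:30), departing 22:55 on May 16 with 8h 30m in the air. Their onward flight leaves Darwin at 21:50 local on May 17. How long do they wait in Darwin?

Convert departure to UTC: 22:55 − 4:00 = 18:55 UTC on May 16.
Add 8 hours and 30 minutes flight time → 03:25 UTC (May 17).
Darwin is UTC+9:30, so local arrival = 03:25 + 9:30 = 12:55 on May 17.
Layover = 21:50 − 12:55 = 8 hours 55 minutes.

8 hours 55 minutes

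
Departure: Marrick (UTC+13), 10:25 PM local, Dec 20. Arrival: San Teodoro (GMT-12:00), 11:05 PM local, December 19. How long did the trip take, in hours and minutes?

Departure in UTC: 10:25 PM − 13:00 = 9:25 AM on Dec 20.
Arrival in UTC: 11:05 PM + 12:00 = 11:05 AM on Dec 20.
Elapsed = 11:05 AM − 9:25 AM = 1 hour 40 minutes.

1 hour 40 minutes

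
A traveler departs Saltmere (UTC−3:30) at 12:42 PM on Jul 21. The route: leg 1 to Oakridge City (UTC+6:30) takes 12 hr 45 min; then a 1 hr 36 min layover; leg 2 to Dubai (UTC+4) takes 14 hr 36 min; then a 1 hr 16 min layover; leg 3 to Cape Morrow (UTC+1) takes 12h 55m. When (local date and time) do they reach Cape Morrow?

Convert departure to UTC: 12:42 PM + 3:30 = 4:12 PM UTC on Jul 21.
Add 12 hours 45 minutes leg 1 → 4:57 AM UTC (Jul 22).
Add 1 hour 36 minutes layover in Oakridge City → 6:33 AM UTC.
Add 14 hours 36 minutes leg 2 → 9:09 PM UTC.
Add 1 hour and 16 minutes layover in Dubai → 10:25 PM UTC.
Add 12 hours 55 minutes leg 3 → 11:20 AM UTC (Jul 23).
Cape Morrow is UTC+1:00, so local arrival = 11:20 AM + 1:00 = 12:20 PM on Jul 23.

12:20 PM on July 23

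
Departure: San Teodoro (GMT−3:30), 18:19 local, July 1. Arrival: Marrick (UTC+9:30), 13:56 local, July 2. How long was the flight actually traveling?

Departure in UTC: 18:19 + 3:30 = 21:49 on Jul 1.
Arrival in UTC: 13:56 − 9:30 = 04:26 on Jul 2.
Elapsed = 04:26 − 21:49 (+1 day) = 6 hours 37 minutes.

6 hours 37 minutes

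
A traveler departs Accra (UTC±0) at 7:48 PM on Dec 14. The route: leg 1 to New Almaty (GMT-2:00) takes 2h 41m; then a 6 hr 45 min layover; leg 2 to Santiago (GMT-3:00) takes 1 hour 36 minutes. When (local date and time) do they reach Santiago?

3:50 AM on Dec 15

Accra is at UTC+0, so departure is already 7:48 PM UTC on Dec 14.
Add 2 hours and 41 minutes leg 1 → 10:29 PM UTC.
Add 6 hours 45 minutes layover in New Almaty → 5:14 AM UTC (Dec 15).
Add 1 hour and 36 minutes leg 2 → 6:50 AM UTC.
Santiago is UTC−3:00, so local arrival = 6:50 AM − 3:00 = 3:50 AM on Dec 15.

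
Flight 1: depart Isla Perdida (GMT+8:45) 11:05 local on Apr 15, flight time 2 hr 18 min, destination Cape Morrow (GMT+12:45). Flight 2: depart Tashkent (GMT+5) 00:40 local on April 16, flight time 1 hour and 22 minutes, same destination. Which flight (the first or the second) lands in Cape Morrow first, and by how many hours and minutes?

the first, by 16 hours 24 minutes

Flight 1 in UTC: 11:05 − 8:45 = 02:20 on Apr 15.
+2 hours and 18 minutes → arrive 04:38 UTC on Apr 15.
Flight 2 in UTC: 00:40 − 5:00 = 19:40 on Apr 15.
+1 hour 22 minutes → arrive 21:02 UTC on Apr 15.
Flight 1 lands earlier by 16 hours 24 minutes.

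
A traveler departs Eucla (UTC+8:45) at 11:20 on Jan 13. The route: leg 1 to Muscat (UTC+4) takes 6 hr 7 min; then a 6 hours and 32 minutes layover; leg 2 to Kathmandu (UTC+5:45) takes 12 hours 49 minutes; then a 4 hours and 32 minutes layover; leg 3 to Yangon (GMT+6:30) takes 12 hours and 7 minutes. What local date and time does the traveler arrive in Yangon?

Convert departure to UTC: 11:20 − 8:45 = 02:35 UTC on Jan 13.
Add 6 hours and 7 minutes leg 1 → 08:42 UTC.
Add 6 hours and 32 minutes layover in Muscat → 15:14 UTC.
Add 12 hours and 49 minutes leg 2 → 04:03 UTC (Jan 14).
Add 4 hours 32 minutes layover in Kathmandu → 08:35 UTC.
Add 12 hours and 7 minutes leg 3 → 20:42 UTC.
Yangon is UTC+6:30, so local arrival = 20:42 + 6:30 = 03:12 on Jan 15.

03:12 on January 15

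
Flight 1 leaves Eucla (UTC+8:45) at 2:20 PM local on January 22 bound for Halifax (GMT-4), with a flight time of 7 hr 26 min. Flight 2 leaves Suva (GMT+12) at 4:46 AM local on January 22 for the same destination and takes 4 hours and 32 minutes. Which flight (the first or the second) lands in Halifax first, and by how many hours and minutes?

Flight 1 in UTC: 2:20 PM − 8:45 = 5:35 AM on Jan 22.
+7 hours 26 minutes → arrive 1:01 PM UTC on Jan 22.
Flight 2 in UTC: 4:46 AM − 12:00 = 4:46 PM on Jan 21.
+4 hours 32 minutes → arrive 9:18 PM UTC on Jan 21.
Flight 2 lands earlier by 15 hours 43 minutes.

the second, by 15 hours 43 minutes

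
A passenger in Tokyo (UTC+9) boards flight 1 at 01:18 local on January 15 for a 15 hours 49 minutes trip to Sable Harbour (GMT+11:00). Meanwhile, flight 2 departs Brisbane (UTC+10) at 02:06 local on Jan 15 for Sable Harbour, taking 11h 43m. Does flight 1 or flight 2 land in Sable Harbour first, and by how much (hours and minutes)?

the second, by 4 hours 18 minutes

Flight 1 in UTC: 01:18 − 9:00 = 16:18 on Jan 14.
+15 hours 49 minutes → arrive 08:07 UTC on Jan 15.
Flight 2 in UTC: 02:06 − 10:00 = 16:06 on Jan 14.
+11 hours and 43 minutes → arrive 03:49 UTC on Jan 15.
Flight 2 lands earlier by 4 hours 18 minutes.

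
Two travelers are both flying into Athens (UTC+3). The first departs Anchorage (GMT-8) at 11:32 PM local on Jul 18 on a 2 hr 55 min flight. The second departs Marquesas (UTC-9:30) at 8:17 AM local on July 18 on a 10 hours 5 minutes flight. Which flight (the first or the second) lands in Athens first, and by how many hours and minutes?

the second, by 6 hours 35 minutes

Flight 1 in UTC: 11:32 PM + 8:00 = 7:32 AM on Jul 19.
+2 hours and 55 minutes → arrive 10:27 AM UTC on Jul 19.
Flight 2 in UTC: 8:17 AM + 9:30 = 5:47 PM on Jul 18.
+10 hours 5 minutes → arrive 3:52 AM UTC on Jul 19.
Flight 2 lands earlier by 6 hours 35 minutes.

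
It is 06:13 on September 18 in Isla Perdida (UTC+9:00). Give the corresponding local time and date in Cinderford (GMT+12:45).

09:58 on September 18

In UTC: 06:13 − 9:00 = 21:13 on Sep 17.
Cinderford is UTC+12:45: 21:13 + 12:45 = 09:58 on Sep 18.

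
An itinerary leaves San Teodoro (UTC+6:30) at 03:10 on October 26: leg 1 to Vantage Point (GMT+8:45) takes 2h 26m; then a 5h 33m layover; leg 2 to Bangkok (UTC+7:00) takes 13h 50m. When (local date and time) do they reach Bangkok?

01:29 on Oct 27

Convert departure to UTC: 03:10 − 6:30 = 20:40 UTC on Oct 25.
Add 2 hours and 26 minutes leg 1 → 23:06 UTC.
Add 5 hours and 33 minutes layover in Vantage Point → 04:39 UTC (Oct 26).
Add 13 hours and 50 minutes leg 2 → 18:29 UTC.
Bangkok is UTC+7:00, so local arrival = 18:29 + 7:00 = 01:29 on Oct 27.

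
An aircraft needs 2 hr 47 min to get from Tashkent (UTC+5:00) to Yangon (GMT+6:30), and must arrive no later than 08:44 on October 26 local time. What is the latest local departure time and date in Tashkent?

04:27 on Oct 26

Target arrival in UTC: 08:44 − 6:30 = 02:14 on Oct 26.
Subtract 2 hours 47 minutes → departure 23:27 UTC on Oct 25.
Tashkent is UTC+5:00: 23:27 + 5:00 = 04:27 on Oct 26.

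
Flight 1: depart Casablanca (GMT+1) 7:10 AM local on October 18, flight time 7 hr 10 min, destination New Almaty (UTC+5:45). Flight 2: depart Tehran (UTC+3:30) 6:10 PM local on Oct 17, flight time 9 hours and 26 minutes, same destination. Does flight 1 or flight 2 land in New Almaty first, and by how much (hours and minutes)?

Flight 1 in UTC: 7:10 AM − 1:00 = 6:10 AM on Oct 18.
+7 hours and 10 minutes → arrive 1:20 PM UTC on Oct 18.
Flight 2 in UTC: 6:10 PM − 3:30 = 2:40 PM on Oct 17.
+9 hours and 26 minutes → arrive 12:06 AM UTC on Oct 18.
Flight 2 lands earlier by 13 hours 14 minutes.

the second, by 13 hours 14 minutes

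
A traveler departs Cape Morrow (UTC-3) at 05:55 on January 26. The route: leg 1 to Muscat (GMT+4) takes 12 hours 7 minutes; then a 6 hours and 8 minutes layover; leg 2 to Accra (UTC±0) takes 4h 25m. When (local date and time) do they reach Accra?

07:35 on Jan 27

Convert departure to UTC: 05:55 + 3:00 = 08:55 UTC on Jan 26.
Add 12 hours 7 minutes leg 1 → 21:02 UTC.
Add 6 hours and 8 minutes layover in Muscat → 03:10 UTC (Jan 27).
Add 4 hours and 25 minutes leg 2 → 07:35 UTC.
Accra is UTC+0, so local arrival is the same: 07:35 on Jan 27.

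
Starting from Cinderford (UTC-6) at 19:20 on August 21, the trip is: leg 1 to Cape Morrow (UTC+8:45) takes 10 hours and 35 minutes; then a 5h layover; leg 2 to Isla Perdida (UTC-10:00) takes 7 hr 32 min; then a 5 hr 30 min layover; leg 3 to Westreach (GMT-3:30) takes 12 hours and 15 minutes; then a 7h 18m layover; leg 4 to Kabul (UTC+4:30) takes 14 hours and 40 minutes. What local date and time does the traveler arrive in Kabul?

Convert departure to UTC: 19:20 + 6:00 = 01:20 UTC on Aug 22.
Add 10 hours and 35 minutes leg 1 → 11:55 UTC.
Add 5 hours layover in Cape Morrow → 16:55 UTC.
Add 7 hours 32 minutes leg 2 → 00:27 UTC (Aug 23).
Add 5 hours 30 minutes layover in Isla Perdida → 05:57 UTC.
Add 12 hours and 15 minutes leg 3 → 18:12 UTC.
Add 7 hours 18 minutes layover in Westreach → 01:30 UTC (Aug 24).
Add 14 hours 40 minutes leg 4 → 16:10 UTC.
Kabul is UTC+4:30, so local arrival = 16:10 + 4:30 = 20:40 on Aug 24.

20:40 on Aug 24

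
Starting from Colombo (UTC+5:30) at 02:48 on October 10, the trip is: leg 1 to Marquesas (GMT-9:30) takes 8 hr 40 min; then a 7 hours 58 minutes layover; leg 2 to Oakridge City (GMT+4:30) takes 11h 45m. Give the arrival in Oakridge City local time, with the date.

06:11 on October 11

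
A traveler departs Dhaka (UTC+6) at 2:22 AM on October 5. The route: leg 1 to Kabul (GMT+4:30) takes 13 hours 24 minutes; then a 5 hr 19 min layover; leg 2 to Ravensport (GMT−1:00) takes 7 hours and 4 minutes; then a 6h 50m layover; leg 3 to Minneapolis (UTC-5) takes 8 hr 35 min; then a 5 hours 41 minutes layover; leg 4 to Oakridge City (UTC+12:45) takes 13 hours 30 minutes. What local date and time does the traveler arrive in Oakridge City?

9:30 PM on October 7

Convert departure to UTC: 2:22 AM − 6:00 = 8:22 PM UTC on Oct 4.
Add 13 hours and 24 minutes leg 1 → 9:46 AM UTC (Oct 5).
Add 5 hours and 19 minutes layover in Kabul → 3:05 PM UTC.
Add 7 hours 4 minutes leg 2 → 10:09 PM UTC.
Add 6 hours and 50 minutes layover in Ravensport → 4:59 AM UTC (Oct 6).
Add 8 hours and 35 minutes leg 3 → 1:34 PM UTC.
Add 5 hours and 41 minutes layover in Minneapolis → 7:15 PM UTC.
Add 13 hours 30 minutes leg 4 → 8:45 AM UTC (Oct 7).
Oakridge City is UTC+12:45, so local arrival = 8:45 AM + 12:45 = 9:30 PM on Oct 7.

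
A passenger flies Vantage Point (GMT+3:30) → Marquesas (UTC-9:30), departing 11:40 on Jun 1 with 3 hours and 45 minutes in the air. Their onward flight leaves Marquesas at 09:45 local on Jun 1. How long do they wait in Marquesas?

Convert departure to UTC: 11:40 − 3:30 = 08:10 UTC on Jun 1.
Add 3 hours 45 minutes flight time → 11:55 UTC.
Marquesas is UTC−9:30, so local arrival = 11:55 − 9:30 = 02:25 on Jun 1.
Layover = 09:45 − 02:25 = 7 hours 20 minutes.

7 hours 20 minutes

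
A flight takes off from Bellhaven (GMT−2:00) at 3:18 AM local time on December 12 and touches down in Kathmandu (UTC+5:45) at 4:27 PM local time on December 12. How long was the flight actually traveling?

Departure in UTC: 3:18 AM + 2:00 = 5:18 AM on Dec 12.
Arrival in UTC: 4:27 PM − 5:45 = 10:42 AM on Dec 12.
Elapsed = 10:42 AM − 5:18 AM = 5 hours 24 minutes.

5 hours 24 minutes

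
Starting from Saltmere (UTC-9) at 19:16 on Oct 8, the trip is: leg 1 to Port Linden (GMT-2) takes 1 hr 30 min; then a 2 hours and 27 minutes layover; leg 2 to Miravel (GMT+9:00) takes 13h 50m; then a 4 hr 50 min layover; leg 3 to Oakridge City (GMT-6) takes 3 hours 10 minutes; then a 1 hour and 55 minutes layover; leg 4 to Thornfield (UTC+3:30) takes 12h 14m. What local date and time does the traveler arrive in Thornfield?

23:42 on Oct 10

Convert departure to UTC: 19:16 + 9:00 = 04:16 UTC on Oct 9.
Add 1 hour 30 minutes leg 1 → 05:46 UTC.
Add 2 hours and 27 minutes layover in Port Linden → 08:13 UTC.
Add 13 hours and 50 minutes leg 2 → 22:03 UTC.
Add 4 hours and 50 minutes layover in Miravel → 02:53 UTC (Oct 10).
Add 3 hours 10 minutes leg 3 → 06:03 UTC.
Add 1 hour 55 minutes layover in Oakridge City → 07:58 UTC.
Add 12 hours 14 minutes leg 4 → 20:12 UTC.
Thornfield is UTC+3:30, so local arrival = 20:12 + 3:30 = 23:42 on Oct 10.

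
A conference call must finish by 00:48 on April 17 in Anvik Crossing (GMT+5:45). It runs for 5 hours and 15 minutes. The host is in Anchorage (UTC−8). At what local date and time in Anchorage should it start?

05:48 on April 16

Target end time in UTC: 00:48 − 5:45 = 19:03 on Apr 16.
Subtract 5 hours and 15 minutes → start 13:48 UTC on Apr 16.
Anchorage is UTC−8:00: 13:48 − 8:00 = 05:48 on Apr 16.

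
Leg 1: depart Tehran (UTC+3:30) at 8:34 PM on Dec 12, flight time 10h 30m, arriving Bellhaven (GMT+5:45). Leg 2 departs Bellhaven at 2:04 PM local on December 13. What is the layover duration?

Convert departure to UTC: 8:34 PM − 3:30 = 5:04 PM UTC on Dec 12.
Add 10 hours 30 minutes flight time → 3:34 AM UTC (Dec 13).
Bellhaven is UTC+5:45, so local arrival = 3:34 AM + 5:45 = 9:19 AM on Dec 13.
Layover = 2:04 PM − 9:19 AM = 4 hours 45 minutes.

4 hours 45 minutes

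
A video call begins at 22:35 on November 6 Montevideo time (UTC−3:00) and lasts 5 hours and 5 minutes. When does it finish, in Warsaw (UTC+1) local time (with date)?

Convert start to UTC: 22:35 + 3:00 = 01:35 UTC on Nov 7.
Add 5 hours and 5 minutes duration → 06:40 UTC.
Warsaw is UTC+1:00, so local end time = 06:40 + 1:00 = 07:40 on Nov 7.

07:40 on November 7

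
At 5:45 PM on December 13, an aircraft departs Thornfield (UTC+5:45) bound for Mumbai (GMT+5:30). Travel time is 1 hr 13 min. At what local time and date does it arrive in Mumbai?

Mumbai is 0:15 behind Thornfield.
After 1 hour 13 minutes it is 6:58 PM in Thornfield.
Shift by the zone difference: 6:58 PM − 0:15 = 6:43 PM on Dec 13 in Mumbai.

6:43 PM on December 13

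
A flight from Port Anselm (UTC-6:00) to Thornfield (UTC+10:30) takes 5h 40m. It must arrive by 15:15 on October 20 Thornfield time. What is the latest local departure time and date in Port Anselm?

17:05 on Oct 19

Target arrival in UTC: 15:15 − 10:30 = 04:45 on Oct 20.
Subtract 5 hours and 40 minutes → departure 23:05 UTC on Oct 19.
Port Anselm is UTC−6:00: 23:05 − 6:00 = 17:05 on Oct 19.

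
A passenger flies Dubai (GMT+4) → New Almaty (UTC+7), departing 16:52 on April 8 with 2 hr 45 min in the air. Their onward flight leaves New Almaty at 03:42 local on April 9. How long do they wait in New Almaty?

5 hours 5 minutes

Convert departure to UTC: 16:52 − 4:00 = 12:52 UTC on Apr 8.
Add 2 hours 45 minutes flight time → 15:37 UTC.
New Almaty is UTC+7:00, so local arrival = 15:37 + 7:00 = 22:37 on Apr 8.
Layover = 03:42 − 22:37 (+1 day) = 5 hours 5 minutes.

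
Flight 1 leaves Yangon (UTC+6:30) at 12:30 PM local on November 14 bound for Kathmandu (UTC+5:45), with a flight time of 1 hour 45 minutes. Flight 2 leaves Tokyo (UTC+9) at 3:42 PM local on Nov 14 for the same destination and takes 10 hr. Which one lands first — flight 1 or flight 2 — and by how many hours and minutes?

Flight 1 in UTC: 12:30 PM − 6:30 = 6:00 AM on Nov 14.
+1 hour and 45 minutes → arrive 7:45 AM UTC on Nov 14.
Flight 2 in UTC: 3:42 PM − 9:00 = 6:42 AM on Nov 14.
+10 hours → arrive 4:42 PM UTC on Nov 14.
Flight 1 lands earlier by 8 hours 57 minutes.

the first, by 8 hours 57 minutes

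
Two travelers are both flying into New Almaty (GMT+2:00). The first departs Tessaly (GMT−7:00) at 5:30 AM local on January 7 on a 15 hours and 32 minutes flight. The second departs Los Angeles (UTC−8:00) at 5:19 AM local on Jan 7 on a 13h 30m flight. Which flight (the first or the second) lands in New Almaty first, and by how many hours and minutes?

Flight 1 in UTC: 5:30 AM + 7:00 = 12:30 PM on Jan 7.
+15 hours 32 minutes → arrive 4:02 AM UTC on Jan 8.
Flight 2 in UTC: 5:19 AM + 8:00 = 1:19 PM on Jan 7.
+13 hours 30 minutes → arrive 2:49 AM UTC on Jan 8.
Flight 2 lands earlier by 1 hour 13 minutes.

the second, by 1 hour 13 minutes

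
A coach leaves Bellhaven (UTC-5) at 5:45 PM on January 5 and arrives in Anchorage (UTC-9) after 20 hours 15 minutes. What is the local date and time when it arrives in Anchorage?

Convert departure to UTC: 5:45 PM + 5:00 = 10:45 PM UTC on Jan 5.
Add 20 hours and 15 minutes travel time → 7:00 PM UTC (Jan 6).
Anchorage is UTC−9:00, so local arrival = 7:00 PM − 9:00 = 10:00 AM on Jan 6.

10:00 AM on Jan 6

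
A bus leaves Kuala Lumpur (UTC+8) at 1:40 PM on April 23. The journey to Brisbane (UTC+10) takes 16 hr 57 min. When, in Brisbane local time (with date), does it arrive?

Convert departure to UTC: 1:40 PM − 8:00 = 5:40 AM UTC on Apr 23.
Add 16 hours 57 minutes travel time → 10:37 PM UTC.
Brisbane is UTC+10:00, so local arrival = 10:37 PM + 10:00 = 8:37 AM on Apr 24.

8:37 AM on Apr 24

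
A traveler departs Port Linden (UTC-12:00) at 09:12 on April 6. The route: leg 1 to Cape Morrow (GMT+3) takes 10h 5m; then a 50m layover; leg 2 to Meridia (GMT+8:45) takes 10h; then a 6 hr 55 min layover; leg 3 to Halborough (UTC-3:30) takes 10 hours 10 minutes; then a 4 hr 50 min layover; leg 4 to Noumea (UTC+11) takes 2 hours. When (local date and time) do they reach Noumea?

05:02 on April 9

Convert departure to UTC: 09:12 + 12:00 = 21:12 UTC on Apr 6.
Add 10 hours 5 minutes leg 1 → 07:17 UTC (Apr 7).
Add 50 minutes layover in Cape Morrow → 08:07 UTC.
Add 10 hours leg 2 → 18:07 UTC.
Add 6 hours and 55 minutes layover in Meridia → 01:02 UTC (Apr 8).
Add 10 hours and 10 minutes leg 3 → 11:12 UTC.
Add 4 hours and 50 minutes layover in Halborough → 16:02 UTC.
Add 2 hours leg 4 → 18:02 UTC.
Noumea is UTC+11:00, so local arrival = 18:02 + 11:00 = 05:02 on Apr 9.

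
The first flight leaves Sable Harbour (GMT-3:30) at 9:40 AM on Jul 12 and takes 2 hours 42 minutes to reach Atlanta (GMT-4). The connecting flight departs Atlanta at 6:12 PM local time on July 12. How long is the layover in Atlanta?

6 hours 20 minutes

Convert departure to UTC: 9:40 AM + 3:30 = 1:10 PM UTC on Jul 12.
Add 2 hours and 42 minutes flight time → 3:52 PM UTC.
Atlanta is UTC−4:00, so local arrival = 3:52 PM − 4:00 = 11:52 AM on Jul 12.
Layover = 6:12 PM − 11:52 AM = 6 hours 20 minutes.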